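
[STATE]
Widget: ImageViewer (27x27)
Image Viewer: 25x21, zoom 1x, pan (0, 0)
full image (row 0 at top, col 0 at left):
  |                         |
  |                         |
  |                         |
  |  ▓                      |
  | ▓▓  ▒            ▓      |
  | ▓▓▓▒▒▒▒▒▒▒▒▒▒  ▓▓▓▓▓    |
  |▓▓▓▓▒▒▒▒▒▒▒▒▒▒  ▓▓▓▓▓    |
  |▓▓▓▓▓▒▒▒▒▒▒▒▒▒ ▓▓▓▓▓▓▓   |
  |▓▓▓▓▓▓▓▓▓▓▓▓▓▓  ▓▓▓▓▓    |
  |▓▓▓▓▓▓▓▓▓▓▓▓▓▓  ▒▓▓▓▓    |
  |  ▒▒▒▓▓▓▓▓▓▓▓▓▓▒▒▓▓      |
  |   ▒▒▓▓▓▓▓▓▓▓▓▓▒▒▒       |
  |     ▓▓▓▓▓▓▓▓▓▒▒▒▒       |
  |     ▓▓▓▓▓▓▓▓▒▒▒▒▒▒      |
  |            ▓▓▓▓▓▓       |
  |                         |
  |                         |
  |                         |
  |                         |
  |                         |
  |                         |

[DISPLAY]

                           
                           
                           
  ▓                        
 ▓▓  ▒            ▓        
 ▓▓▓▒▒▒▒▒▒▒▒▒▒  ▓▓▓▓▓      
▓▓▓▓▒▒▒▒▒▒▒▒▒▒  ▓▓▓▓▓      
▓▓▓▓▓▒▒▒▒▒▒▒▒▒ ▓▓▓▓▓▓▓     
▓▓▓▓▓▓▓▓▓▓▓▓▓▓  ▓▓▓▓▓      
▓▓▓▓▓▓▓▓▓▓▓▓▓▓  ▒▓▓▓▓      
  ▒▒▒▓▓▓▓▓▓▓▓▓▓▒▒▓▓        
   ▒▒▓▓▓▓▓▓▓▓▓▓▒▒▒         
     ▓▓▓▓▓▓▓▓▓▒▒▒▒         
     ▓▓▓▓▓▓▓▓▒▒▒▒▒▒        
            ▓▓▓▓▓▓         
                           
                           
                           
                           
                           
                           
                           
                           
                           
                           
                           
                           


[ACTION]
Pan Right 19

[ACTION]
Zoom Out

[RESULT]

                           
                           
                           
                           
                           
▓▓                         
▓▓                         
▓▓▓                        
▓▓                         
▓▓                         
                           
                           
                           
                           
                           
                           
                           
                           
                           
                           
                           
                           
                           
                           
                           
                           
                           


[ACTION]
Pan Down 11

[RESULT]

                           
                           
                           
                           
                           
                           
                           
                           
                           
                           
                           
                           
                           
                           
                           
                           
                           
                           
                           
                           
                           
                           
                           
                           
                           
                           
                           


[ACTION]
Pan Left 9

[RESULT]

▓▓▓▓▓▒▒▒                   
▓▓▓▓▒▒▒▒                   
▓▓▓▒▒▒▒▒▒                  
  ▓▓▓▓▓▓                   
                           
                           
                           
                           
                           
                           
                           
                           
                           
                           
                           
                           
                           
                           
                           
                           
                           
                           
                           
                           
                           
                           
                           


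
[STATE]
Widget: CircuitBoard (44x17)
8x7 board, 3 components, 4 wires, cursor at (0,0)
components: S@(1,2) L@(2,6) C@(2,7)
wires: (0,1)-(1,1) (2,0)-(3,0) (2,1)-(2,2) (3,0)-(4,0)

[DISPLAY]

   0 1 2 3 4 5 6 7                          
0  [.]  ·                                   
        │                                   
1       ·   S                               
                                            
2   ·   · ─ ·               L   C           
    │                                       
3   ·                                       
    │                                       
4   ·                                       
                                            
5                                           
                                            
6                                           
Cursor: (0,0)                               
                                            
                                            


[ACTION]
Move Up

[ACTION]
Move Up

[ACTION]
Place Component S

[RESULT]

   0 1 2 3 4 5 6 7                          
0  [S]  ·                                   
        │                                   
1       ·   S                               
                                            
2   ·   · ─ ·               L   C           
    │                                       
3   ·                                       
    │                                       
4   ·                                       
                                            
5                                           
                                            
6                                           
Cursor: (0,0)                               
                                            
                                            


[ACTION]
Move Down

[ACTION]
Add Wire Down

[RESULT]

   0 1 2 3 4 5 6 7                          
0   S   ·                                   
        │                                   
1  [.]  ·   S                               
    │                                       
2   ·   · ─ ·               L   C           
    │                                       
3   ·                                       
    │                                       
4   ·                                       
                                            
5                                           
                                            
6                                           
Cursor: (1,0)                               
                                            
                                            


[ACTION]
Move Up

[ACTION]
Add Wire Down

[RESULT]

   0 1 2 3 4 5 6 7                          
0  [S]  ·                                   
    │   │                                   
1   ·   ·   S                               
    │                                       
2   ·   · ─ ·               L   C           
    │                                       
3   ·                                       
    │                                       
4   ·                                       
                                            
5                                           
                                            
6                                           
Cursor: (0,0)                               
                                            
                                            


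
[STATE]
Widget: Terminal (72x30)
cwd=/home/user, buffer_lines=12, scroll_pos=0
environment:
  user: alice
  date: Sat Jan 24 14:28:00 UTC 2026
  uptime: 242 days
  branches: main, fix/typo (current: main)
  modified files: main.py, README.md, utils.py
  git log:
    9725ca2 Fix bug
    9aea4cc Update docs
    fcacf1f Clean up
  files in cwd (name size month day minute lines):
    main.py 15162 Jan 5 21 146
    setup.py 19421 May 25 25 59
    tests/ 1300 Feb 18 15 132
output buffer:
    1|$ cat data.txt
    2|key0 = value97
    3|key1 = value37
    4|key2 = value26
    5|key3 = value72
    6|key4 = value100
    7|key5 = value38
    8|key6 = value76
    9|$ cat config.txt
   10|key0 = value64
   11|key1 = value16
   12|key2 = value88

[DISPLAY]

$ cat data.txt                                                          
key0 = value97                                                          
key1 = value37                                                          
key2 = value26                                                          
key3 = value72                                                          
key4 = value100                                                         
key5 = value38                                                          
key6 = value76                                                          
$ cat config.txt                                                        
key0 = value64                                                          
key1 = value16                                                          
key2 = value88                                                          
$ █                                                                     
                                                                        
                                                                        
                                                                        
                                                                        
                                                                        
                                                                        
                                                                        
                                                                        
                                                                        
                                                                        
                                                                        
                                                                        
                                                                        
                                                                        
                                                                        
                                                                        
                                                                        


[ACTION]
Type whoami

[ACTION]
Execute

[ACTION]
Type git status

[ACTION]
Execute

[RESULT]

$ cat data.txt                                                          
key0 = value97                                                          
key1 = value37                                                          
key2 = value26                                                          
key3 = value72                                                          
key4 = value100                                                         
key5 = value38                                                          
key6 = value76                                                          
$ cat config.txt                                                        
key0 = value64                                                          
key1 = value16                                                          
key2 = value88                                                          
$ whoami                                                                
alice                                                                   
$ git status                                                            
On branch main                                                          
Changes not staged for commit:                                          
                                                                        
        modified:   main.py                                             
        modified:   README.md                                           
        modified:   utils.py                                            
$ █                                                                     
                                                                        
                                                                        
                                                                        
                                                                        
                                                                        
                                                                        
                                                                        
                                                                        


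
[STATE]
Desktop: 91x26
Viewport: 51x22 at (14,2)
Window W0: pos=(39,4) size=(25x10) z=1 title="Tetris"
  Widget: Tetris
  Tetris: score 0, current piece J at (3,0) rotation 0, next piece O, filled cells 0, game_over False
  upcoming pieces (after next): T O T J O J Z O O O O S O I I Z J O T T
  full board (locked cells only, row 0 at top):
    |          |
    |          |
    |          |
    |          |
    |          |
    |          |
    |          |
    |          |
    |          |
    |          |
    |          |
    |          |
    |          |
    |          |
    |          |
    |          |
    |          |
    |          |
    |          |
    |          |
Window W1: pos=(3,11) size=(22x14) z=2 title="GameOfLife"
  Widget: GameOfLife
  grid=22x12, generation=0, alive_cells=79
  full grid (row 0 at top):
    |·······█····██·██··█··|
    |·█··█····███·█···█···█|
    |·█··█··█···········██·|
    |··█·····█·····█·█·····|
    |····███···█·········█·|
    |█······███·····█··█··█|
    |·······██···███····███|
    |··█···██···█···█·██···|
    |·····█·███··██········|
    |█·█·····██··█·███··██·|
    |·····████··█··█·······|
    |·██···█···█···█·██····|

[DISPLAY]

                                                   
                                                   
                         ┏━━━━━━━━━━━━━━━━━━━━━━━┓ 
                         ┃ Tetris                ┃ 
                         ┠───────────────────────┨ 
                         ┃          │Next:       ┃ 
                         ┃          │▓▓          ┃ 
                         ┃          │▓▓          ┃ 
                         ┃          │            ┃ 
━━━━━━━━━━┓              ┃          │            ┃ 
e         ┃              ┃          │            ┃ 
──────────┨              ┗━━━━━━━━━━━━━━━━━━━━━━━┛ 
          ┃                                        
█·█···█···┃                                        
········██┃                                        
···█·█····┃                                        
·········█┃                                        
····█··█··┃                                        
·███····██┃                                        
█···█·██··┃                                        
·██·······┃                                        
·█·███··██┃                                        


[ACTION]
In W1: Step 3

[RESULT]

                                                   
                                                   
                         ┏━━━━━━━━━━━━━━━━━━━━━━━┓ 
                         ┃ Tetris                ┃ 
                         ┠───────────────────────┨ 
                         ┃          │Next:       ┃ 
                         ┃          │▓▓          ┃ 
                         ┃          │▓▓          ┃ 
                         ┃          │            ┃ 
━━━━━━━━━━┓              ┃          │            ┃ 
e         ┃              ┃          │            ┃ 
──────────┨              ┗━━━━━━━━━━━━━━━━━━━━━━━┛ 
          ┃                                        
█·····█·█·┃                                        
·······█·█┃                                        
·········█┃                                        
········██┃                                        
··█·██···█┃                                        
····██···█┃                                        
··█·█·█··█┃                                        
··█···█···┃                                        
·█····█···┃                                        


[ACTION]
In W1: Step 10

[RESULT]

                                                   
                                                   
                         ┏━━━━━━━━━━━━━━━━━━━━━━━┓ 
                         ┃ Tetris                ┃ 
                         ┠───────────────────────┨ 
                         ┃          │Next:       ┃ 
                         ┃          │▓▓          ┃ 
                         ┃          │▓▓          ┃ 
                         ┃          │            ┃ 
━━━━━━━━━━┓              ┃          │            ┃ 
e         ┃              ┃          │            ┃ 
──────────┨              ┗━━━━━━━━━━━━━━━━━━━━━━━┛ 
          ┃                                        
··········┃                                        
·█·█······┃                                        
··█·······┃                                        
·██·······┃                                        
█··█··█···┃                                        
···████···┃                                        
···██·····┃                                        
██········┃                                        
··········┃                                        


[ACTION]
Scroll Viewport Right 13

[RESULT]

                                                   
                                                   
            ┏━━━━━━━━━━━━━━━━━━━━━━━┓              
            ┃ Tetris                ┃              
            ┠───────────────────────┨              
            ┃          │Next:       ┃              
            ┃          │▓▓          ┃              
            ┃          │▓▓          ┃              
            ┃          │            ┃              
            ┃          │            ┃              
            ┃          │            ┃              
            ┗━━━━━━━━━━━━━━━━━━━━━━━┛              
                                                   
                                                   
                                                   
                                                   
                                                   
                                                   
                                                   
                                                   
                                                   
                                                   


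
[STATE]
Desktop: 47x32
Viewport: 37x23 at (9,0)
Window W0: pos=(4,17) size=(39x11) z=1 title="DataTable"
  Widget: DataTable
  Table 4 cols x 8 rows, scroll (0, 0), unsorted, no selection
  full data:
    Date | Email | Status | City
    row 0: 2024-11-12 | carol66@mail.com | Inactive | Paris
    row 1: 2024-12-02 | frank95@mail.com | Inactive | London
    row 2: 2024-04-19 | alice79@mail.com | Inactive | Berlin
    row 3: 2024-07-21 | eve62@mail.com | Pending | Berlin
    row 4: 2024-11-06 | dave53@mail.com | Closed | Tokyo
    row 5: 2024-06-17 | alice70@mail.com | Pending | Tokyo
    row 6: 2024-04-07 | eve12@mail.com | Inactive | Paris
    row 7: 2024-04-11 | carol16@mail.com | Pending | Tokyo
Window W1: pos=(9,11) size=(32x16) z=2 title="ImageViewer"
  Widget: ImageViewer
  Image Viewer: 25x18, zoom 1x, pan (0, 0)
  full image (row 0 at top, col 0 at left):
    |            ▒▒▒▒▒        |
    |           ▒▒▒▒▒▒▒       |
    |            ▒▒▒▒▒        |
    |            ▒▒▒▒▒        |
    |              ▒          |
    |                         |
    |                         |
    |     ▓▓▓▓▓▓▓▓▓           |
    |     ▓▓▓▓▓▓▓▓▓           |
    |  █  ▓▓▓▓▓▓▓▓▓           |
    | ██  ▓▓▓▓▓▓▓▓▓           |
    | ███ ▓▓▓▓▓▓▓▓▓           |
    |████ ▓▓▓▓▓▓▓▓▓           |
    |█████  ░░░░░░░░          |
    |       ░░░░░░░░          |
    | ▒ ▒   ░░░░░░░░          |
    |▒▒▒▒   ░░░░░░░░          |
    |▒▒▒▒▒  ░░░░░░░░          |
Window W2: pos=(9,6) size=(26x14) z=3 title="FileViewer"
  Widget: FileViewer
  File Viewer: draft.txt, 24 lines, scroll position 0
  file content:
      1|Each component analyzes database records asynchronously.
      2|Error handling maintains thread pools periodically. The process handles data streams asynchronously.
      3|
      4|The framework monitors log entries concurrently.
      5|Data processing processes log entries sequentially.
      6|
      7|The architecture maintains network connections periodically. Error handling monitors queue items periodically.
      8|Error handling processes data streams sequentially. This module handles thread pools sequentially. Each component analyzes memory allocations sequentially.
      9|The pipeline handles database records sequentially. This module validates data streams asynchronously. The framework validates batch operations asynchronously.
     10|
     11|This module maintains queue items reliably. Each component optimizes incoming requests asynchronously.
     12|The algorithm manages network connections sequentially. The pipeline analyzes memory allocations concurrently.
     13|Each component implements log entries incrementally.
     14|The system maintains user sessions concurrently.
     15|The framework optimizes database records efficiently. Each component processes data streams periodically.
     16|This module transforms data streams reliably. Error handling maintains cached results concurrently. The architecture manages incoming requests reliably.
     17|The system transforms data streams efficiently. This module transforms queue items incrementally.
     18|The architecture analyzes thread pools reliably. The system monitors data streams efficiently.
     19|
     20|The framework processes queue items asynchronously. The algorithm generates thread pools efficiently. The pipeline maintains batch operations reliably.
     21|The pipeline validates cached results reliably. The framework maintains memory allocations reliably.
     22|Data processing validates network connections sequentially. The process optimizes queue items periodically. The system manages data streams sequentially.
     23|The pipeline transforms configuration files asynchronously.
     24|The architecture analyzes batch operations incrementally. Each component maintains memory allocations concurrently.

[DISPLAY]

                                     
                                     
                                     
                                     
                                     
                                     
┏━━━━━━━━━━━━━━━━━━━━━━━━┓           
┃ FileViewer             ┃           
┠────────────────────────┨           
┃Each component analyzes▲┃           
┃Error handling maintain█┃           
┃                       ░┃━━━━━┓     
┃The framework monitors ░┃     ┃     
┃Data processing process░┃─────┨     
┃                       ░┃     ┃     
┃The architecture mainta░┃     ┃     
┃Error handling processe░┃     ┃     
┃The pipeline handles da░┃     ┃━┓   
┃                       ▼┃     ┃ ┃   
┗━━━━━━━━━━━━━━━━━━━━━━━━┛     ┃─┨   
┃                              ┃│┃   
┃     ▓▓▓▓▓▓▓▓▓                ┃┼┃   
┃     ▓▓▓▓▓▓▓▓▓                ┃│┃   


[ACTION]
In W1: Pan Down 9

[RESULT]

                                     
                                     
                                     
                                     
                                     
                                     
┏━━━━━━━━━━━━━━━━━━━━━━━━┓           
┃ FileViewer             ┃           
┠────────────────────────┨           
┃Each component analyzes▲┃           
┃Error handling maintain█┃           
┃                       ░┃━━━━━┓     
┃The framework monitors ░┃     ┃     
┃Data processing process░┃─────┨     
┃                       ░┃     ┃     
┃The architecture mainta░┃     ┃     
┃Error handling processe░┃     ┃     
┃The pipeline handles da░┃     ┃━┓   
┃                       ▼┃     ┃ ┃   
┗━━━━━━━━━━━━━━━━━━━━━━━━┛     ┃─┨   
┃ ▒ ▒   ░░░░░░░░               ┃│┃   
┃▒▒▒▒   ░░░░░░░░               ┃┼┃   
┃▒▒▒▒▒  ░░░░░░░░               ┃│┃   


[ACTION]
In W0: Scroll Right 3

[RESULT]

                                     
                                     
                                     
                                     
                                     
                                     
┏━━━━━━━━━━━━━━━━━━━━━━━━┓           
┃ FileViewer             ┃           
┠────────────────────────┨           
┃Each component analyzes▲┃           
┃Error handling maintain█┃           
┃                       ░┃━━━━━┓     
┃The framework monitors ░┃     ┃     
┃Data processing process░┃─────┨     
┃                       ░┃     ┃     
┃The architecture mainta░┃     ┃     
┃Error handling processe░┃     ┃     
┃The pipeline handles da░┃     ┃━┓   
┃                       ▼┃     ┃ ┃   
┗━━━━━━━━━━━━━━━━━━━━━━━━┛     ┃─┨   
┃ ▒ ▒   ░░░░░░░░               ┃t┃   
┃▒▒▒▒   ░░░░░░░░               ┃─┃   
┃▒▒▒▒▒  ░░░░░░░░               ┃r┃   


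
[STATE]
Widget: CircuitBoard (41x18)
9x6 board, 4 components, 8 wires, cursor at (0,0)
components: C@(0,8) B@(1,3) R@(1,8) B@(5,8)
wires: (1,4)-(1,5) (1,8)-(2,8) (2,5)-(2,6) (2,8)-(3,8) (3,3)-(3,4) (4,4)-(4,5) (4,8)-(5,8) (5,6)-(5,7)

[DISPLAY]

   0 1 2 3 4 5 6 7 8                     
0  [.]                              C    
                                         
1               B   · ─ ·           R    
                                    │    
2                       · ─ ·       ·    
                                    │    
3               · ─ ·               ·    
                                         
4                   · ─ ·           ·    
                                    │    
5                           · ─ ·   B    
Cursor: (0,0)                            
                                         
                                         
                                         
                                         
                                         


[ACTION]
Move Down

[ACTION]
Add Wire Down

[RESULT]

   0 1 2 3 4 5 6 7 8                     
0                                   C    
                                         
1  [.]          B   · ─ ·           R    
    │                               │    
2   ·                   · ─ ·       ·    
                                    │    
3               · ─ ·               ·    
                                         
4                   · ─ ·           ·    
                                    │    
5                           · ─ ·   B    
Cursor: (1,0)                            
                                         
                                         
                                         
                                         
                                         


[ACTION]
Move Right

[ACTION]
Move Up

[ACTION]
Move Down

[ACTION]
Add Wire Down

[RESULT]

   0 1 2 3 4 5 6 7 8                     
0                                   C    
                                         
1   ·  [.]      B   · ─ ·           R    
    │   │                           │    
2   ·   ·               · ─ ·       ·    
                                    │    
3               · ─ ·               ·    
                                         
4                   · ─ ·           ·    
                                    │    
5                           · ─ ·   B    
Cursor: (1,1)                            
                                         
                                         
                                         
                                         
                                         


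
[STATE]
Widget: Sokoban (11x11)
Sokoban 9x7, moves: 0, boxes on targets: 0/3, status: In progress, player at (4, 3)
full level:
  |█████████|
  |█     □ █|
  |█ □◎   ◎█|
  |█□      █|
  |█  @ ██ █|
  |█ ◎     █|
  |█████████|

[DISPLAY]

█████████  
█     □ █  
█ □◎   ◎█  
█□      █  
█  @ ██ █  
█ ◎     █  
█████████  
Moves: 0  0
           
           
           


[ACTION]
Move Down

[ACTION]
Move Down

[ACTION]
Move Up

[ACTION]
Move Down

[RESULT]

█████████  
█     □ █  
█ □◎   ◎█  
█□      █  
█    ██ █  
█ ◎@    █  
█████████  
Moves: 3  0
           
           
           


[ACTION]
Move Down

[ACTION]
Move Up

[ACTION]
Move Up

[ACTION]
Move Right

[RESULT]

█████████  
█     □ █  
█ □◎   ◎█  
█□  @   █  
█    ██ █  
█ ◎     █  
█████████  
Moves: 6  0
           
           
           


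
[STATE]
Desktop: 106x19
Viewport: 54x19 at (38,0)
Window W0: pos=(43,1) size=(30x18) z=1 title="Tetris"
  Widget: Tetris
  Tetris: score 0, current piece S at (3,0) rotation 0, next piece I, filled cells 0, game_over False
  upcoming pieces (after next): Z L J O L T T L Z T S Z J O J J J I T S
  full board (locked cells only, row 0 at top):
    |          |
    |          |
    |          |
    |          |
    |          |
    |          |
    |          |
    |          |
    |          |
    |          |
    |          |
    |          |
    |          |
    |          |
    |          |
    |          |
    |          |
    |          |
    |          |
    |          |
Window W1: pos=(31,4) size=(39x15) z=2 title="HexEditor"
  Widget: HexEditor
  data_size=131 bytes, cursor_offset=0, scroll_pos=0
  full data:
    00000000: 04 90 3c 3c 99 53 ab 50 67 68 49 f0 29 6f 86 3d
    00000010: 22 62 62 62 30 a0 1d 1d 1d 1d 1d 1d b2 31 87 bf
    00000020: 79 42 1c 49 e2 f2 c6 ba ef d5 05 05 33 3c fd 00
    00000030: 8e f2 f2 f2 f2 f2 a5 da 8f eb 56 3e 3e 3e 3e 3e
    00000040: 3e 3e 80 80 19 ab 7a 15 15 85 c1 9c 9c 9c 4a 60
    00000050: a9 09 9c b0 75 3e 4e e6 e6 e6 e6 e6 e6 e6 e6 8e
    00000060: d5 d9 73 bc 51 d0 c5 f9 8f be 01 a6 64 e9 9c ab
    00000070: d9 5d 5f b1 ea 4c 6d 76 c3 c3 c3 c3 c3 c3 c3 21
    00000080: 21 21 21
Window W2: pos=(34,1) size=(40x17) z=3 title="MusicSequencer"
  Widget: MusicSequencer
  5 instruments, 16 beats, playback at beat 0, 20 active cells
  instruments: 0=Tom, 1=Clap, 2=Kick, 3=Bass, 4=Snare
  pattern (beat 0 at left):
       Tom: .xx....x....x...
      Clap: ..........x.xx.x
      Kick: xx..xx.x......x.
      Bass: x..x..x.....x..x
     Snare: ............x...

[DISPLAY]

                                                      
━━━━━━━━━━━━━━━━━━━━━━━━━━━━━━━━━━━┓                  
sicSequencer                       ┃                  
───────────────────────────────────┨                  
   ▼123456789012345                ┃                  
Tom·██····█····█···                ┃                  
lap··········█·██·█                ┃                  
ick██··██·█······█·                ┃                  
ass█··█··█·····█··█                ┃                  
are············█···                ┃                  
                                   ┃                  
                                   ┃                  
                                   ┃                  
                                   ┃                  
                                   ┃                  
                                   ┃                  
                                   ┃                  
━━━━━━━━━━━━━━━━━━━━━━━━━━━━━━━━━━━┛                  
━━━━━━━━━━━━━━━━━━━━━━━━━━━━━━━┛━━┛                   


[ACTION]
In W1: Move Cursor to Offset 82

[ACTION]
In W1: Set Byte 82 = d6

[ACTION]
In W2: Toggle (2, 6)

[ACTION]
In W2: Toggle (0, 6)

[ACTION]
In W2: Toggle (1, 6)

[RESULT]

                                                      
━━━━━━━━━━━━━━━━━━━━━━━━━━━━━━━━━━━┓                  
sicSequencer                       ┃                  
───────────────────────────────────┨                  
   ▼123456789012345                ┃                  
Tom·██···██····█···                ┃                  
lap······█···█·██·█                ┃                  
ick██··████······█·                ┃                  
ass█··█··█·····█··█                ┃                  
are············█···                ┃                  
                                   ┃                  
                                   ┃                  
                                   ┃                  
                                   ┃                  
                                   ┃                  
                                   ┃                  
                                   ┃                  
━━━━━━━━━━━━━━━━━━━━━━━━━━━━━━━━━━━┛                  
━━━━━━━━━━━━━━━━━━━━━━━━━━━━━━━┛━━┛                   


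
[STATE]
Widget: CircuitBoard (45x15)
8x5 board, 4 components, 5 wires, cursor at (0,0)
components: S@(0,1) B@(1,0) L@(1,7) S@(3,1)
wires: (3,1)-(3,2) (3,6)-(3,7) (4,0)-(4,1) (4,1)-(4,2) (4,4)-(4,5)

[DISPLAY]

   0 1 2 3 4 5 6 7                           
0  [.]  S                                    
                                             
1   B                           L            
                                             
2                                            
                                             
3       S ─ ·               · ─ ·            
                                             
4   · ─ · ─ ·       · ─ ·                    
Cursor: (0,0)                                
                                             
                                             
                                             
                                             


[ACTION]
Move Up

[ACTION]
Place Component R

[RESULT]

   0 1 2 3 4 5 6 7                           
0  [R]  S                                    
                                             
1   B                           L            
                                             
2                                            
                                             
3       S ─ ·               · ─ ·            
                                             
4   · ─ · ─ ·       · ─ ·                    
Cursor: (0,0)                                
                                             
                                             
                                             
                                             


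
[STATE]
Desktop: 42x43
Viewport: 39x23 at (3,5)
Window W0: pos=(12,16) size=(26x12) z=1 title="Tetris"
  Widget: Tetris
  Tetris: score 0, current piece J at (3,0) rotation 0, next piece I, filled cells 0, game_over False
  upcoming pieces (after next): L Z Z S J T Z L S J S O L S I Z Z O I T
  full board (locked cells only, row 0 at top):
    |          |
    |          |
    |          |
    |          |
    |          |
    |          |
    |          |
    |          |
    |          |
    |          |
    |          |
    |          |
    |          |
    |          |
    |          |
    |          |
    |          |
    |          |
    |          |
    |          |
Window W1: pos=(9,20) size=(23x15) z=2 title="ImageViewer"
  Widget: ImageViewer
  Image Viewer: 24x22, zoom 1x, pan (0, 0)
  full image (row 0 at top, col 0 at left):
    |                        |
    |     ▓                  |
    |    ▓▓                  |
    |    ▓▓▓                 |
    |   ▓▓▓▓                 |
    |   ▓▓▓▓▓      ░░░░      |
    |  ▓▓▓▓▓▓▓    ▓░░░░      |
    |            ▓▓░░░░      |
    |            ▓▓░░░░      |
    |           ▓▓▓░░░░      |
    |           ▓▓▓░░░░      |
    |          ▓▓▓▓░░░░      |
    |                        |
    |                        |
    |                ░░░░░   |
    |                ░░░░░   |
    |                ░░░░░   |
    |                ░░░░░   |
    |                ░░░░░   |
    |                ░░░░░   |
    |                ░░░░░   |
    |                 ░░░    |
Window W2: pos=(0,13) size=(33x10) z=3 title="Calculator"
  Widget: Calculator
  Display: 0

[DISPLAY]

                                       
                                       
                                       
                                       
                                       
                                       
                                       
                                       
━━━━━━━━━━━━━━━━━━━━━━━━━━━━━┓         
alculator                    ┃         
─────────────────────────────┨         
                            0┃━━━━┓    
──┬───┬───┬───┐              ┃    ┃    
7 │ 8 │ 9 │ ÷ │              ┃────┨    
──┼───┼───┼───┤              ┃    ┃    
4 │ 5 │ 6 │ × │              ┃    ┃    
──┴───┴───┴───┘              ┃    ┃    
━━━━━━━━━━━━━━━━━━━━━━━━━━━━━┛    ┃    
      ┃                     ┃     ┃    
      ┃     ▓               ┃     ┃    
      ┃    ▓▓               ┃     ┃    
      ┃    ▓▓▓              ┃     ┃    
      ┃   ▓▓▓▓              ┃━━━━━┛    


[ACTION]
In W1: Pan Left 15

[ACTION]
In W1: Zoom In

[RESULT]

                                       
                                       
                                       
                                       
                                       
                                       
                                       
                                       
━━━━━━━━━━━━━━━━━━━━━━━━━━━━━┓         
alculator                    ┃         
─────────────────────────────┨         
                            0┃━━━━┓    
──┬───┬───┬───┐              ┃    ┃    
7 │ 8 │ 9 │ ÷ │              ┃────┨    
──┼───┼───┼───┤              ┃    ┃    
4 │ 5 │ 6 │ × │              ┃    ┃    
──┴───┴───┴───┘              ┃    ┃    
━━━━━━━━━━━━━━━━━━━━━━━━━━━━━┛    ┃    
      ┃                     ┃     ┃    
      ┃                     ┃     ┃    
      ┃          ▓▓         ┃     ┃    
      ┃          ▓▓         ┃     ┃    
      ┃        ▓▓▓▓         ┃━━━━━┛    


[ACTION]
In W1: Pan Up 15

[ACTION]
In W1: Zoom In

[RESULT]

                                       
                                       
                                       
                                       
                                       
                                       
                                       
                                       
━━━━━━━━━━━━━━━━━━━━━━━━━━━━━┓         
alculator                    ┃         
─────────────────────────────┨         
                            0┃━━━━┓    
──┬───┬───┬───┐              ┃    ┃    
7 │ 8 │ 9 │ ÷ │              ┃────┨    
──┼───┼───┼───┤              ┃    ┃    
4 │ 5 │ 6 │ × │              ┃    ┃    
──┴───┴───┴───┘              ┃    ┃    
━━━━━━━━━━━━━━━━━━━━━━━━━━━━━┛    ┃    
      ┃                     ┃     ┃    
      ┃                     ┃     ┃    
      ┃                     ┃     ┃    
      ┃               ▓▓▓   ┃     ┃    
      ┃               ▓▓▓   ┃━━━━━┛    
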